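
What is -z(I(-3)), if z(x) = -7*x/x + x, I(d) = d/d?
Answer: 6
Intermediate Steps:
I(d) = 1
z(x) = -7 + x (z(x) = -7*1 + x = -7 + x)
-z(I(-3)) = -(-7 + 1) = -1*(-6) = 6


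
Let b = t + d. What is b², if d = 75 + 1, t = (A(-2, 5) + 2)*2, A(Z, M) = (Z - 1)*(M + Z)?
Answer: 3844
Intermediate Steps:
A(Z, M) = (-1 + Z)*(M + Z)
t = -14 (t = (((-2)² - 1*5 - 1*(-2) + 5*(-2)) + 2)*2 = ((4 - 5 + 2 - 10) + 2)*2 = (-9 + 2)*2 = -7*2 = -14)
d = 76
b = 62 (b = -14 + 76 = 62)
b² = 62² = 3844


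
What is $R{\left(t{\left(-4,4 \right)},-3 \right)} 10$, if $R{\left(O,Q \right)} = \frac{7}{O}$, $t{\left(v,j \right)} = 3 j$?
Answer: $\frac{35}{6} \approx 5.8333$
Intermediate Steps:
$R{\left(t{\left(-4,4 \right)},-3 \right)} 10 = \frac{7}{3 \cdot 4} \cdot 10 = \frac{7}{12} \cdot 10 = \frac{35}{6}$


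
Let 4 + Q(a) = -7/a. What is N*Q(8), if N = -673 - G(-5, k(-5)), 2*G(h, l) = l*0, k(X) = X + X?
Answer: 26247/8 ≈ 3280.9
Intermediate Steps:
k(X) = 2*X
G(h, l) = 0 (G(h, l) = (l*0)/2 = (½)*0 = 0)
Q(a) = -4 - 7/a
N = -673 (N = -673 - 1*0 = -673 + 0 = -673)
N*Q(8) = -673*(-4 - 7/8) = -673*(-39/8) = 26247/8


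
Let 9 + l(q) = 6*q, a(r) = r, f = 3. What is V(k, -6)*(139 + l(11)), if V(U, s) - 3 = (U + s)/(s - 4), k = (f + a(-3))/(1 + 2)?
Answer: 3528/5 ≈ 705.60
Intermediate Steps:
l(q) = -9 + 6*q
k = 0 (k = (3 - 3)/(1 + 2) = 0/3 = 0*(⅓) = 0)
V(U, s) = 3 + (U + s)/(-4 + s) (V(U, s) = 3 + (U + s)/(s - 4) = 3 + (U + s)/(-4 + s))
V(k, -6)*(139 + l(11)) = ((-12 + 0 + 4*(-6))/(-4 - 6))*(139 + (-9 + 6*11)) = ((-12 + 0 - 24)/(-10))*(139 + (-9 + 66)) = (-⅒*(-36))*(139 + 57) = (18/5)*196 = 3528/5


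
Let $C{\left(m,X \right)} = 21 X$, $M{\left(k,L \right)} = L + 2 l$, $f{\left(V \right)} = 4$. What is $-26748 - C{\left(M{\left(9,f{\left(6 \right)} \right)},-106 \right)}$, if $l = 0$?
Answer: $-24522$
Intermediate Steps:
$M{\left(k,L \right)} = L$ ($M{\left(k,L \right)} = L + 2 \cdot 0 = L + 0 = L$)
$-26748 - C{\left(M{\left(9,f{\left(6 \right)} \right)},-106 \right)} = -26748 - 21 \left(-106\right) = -26748 - -2226 = -26748 + 2226 = -24522$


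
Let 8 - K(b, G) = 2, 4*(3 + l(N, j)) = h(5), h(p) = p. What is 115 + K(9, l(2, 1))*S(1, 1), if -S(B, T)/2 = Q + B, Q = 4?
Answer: 55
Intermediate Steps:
l(N, j) = -7/4 (l(N, j) = -3 + (¼)*5 = -3 + 5/4 = -7/4)
K(b, G) = 6 (K(b, G) = 8 - 1*2 = 8 - 2 = 6)
S(B, T) = -8 - 2*B (S(B, T) = -2*(4 + B) = -8 - 2*B)
115 + K(9, l(2, 1))*S(1, 1) = 115 + 6*(-8 - 2*1) = 115 + 6*(-8 - 2) = 115 + 6*(-10) = 115 - 60 = 55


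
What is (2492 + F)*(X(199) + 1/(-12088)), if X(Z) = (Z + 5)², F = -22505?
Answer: -10067623844691/12088 ≈ -8.3286e+8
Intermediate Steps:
X(Z) = (5 + Z)²
(2492 + F)*(X(199) + 1/(-12088)) = (2492 - 22505)*((5 + 199)² + 1/(-12088)) = -20013*(204² - 1/12088) = -20013*(41616 - 1/12088) = -20013*503054207/12088 = -10067623844691/12088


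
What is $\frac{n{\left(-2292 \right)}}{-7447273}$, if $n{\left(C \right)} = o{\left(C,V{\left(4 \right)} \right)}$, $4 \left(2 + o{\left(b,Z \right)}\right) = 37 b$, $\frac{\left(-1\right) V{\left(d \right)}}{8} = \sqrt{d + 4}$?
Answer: $\frac{21203}{7447273} \approx 0.0028471$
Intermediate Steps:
$V{\left(d \right)} = - 8 \sqrt{4 + d}$ ($V{\left(d \right)} = - 8 \sqrt{d + 4} = - 8 \sqrt{4 + d}$)
$o{\left(b,Z \right)} = -2 + \frac{37 b}{4}$
$n{\left(C \right)} = -2 + \frac{37 C}{4}$
$\frac{n{\left(-2292 \right)}}{-7447273} = \frac{-2 + \frac{37}{4} \left(-2292\right)}{-7447273} = \left(-2 - 21201\right) \left(- \frac{1}{7447273}\right) = \left(-21203\right) \left(- \frac{1}{7447273}\right) = \frac{21203}{7447273}$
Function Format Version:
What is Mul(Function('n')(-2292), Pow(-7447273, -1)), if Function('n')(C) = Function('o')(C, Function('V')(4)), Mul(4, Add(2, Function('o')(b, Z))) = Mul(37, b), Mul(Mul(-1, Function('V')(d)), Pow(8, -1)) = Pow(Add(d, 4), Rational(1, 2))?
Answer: Rational(21203, 7447273) ≈ 0.0028471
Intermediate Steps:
Function('V')(d) = Mul(-8, Pow(Add(4, d), Rational(1, 2))) (Function('V')(d) = Mul(-8, Pow(Add(d, 4), Rational(1, 2))) = Mul(-8, Pow(Add(4, d), Rational(1, 2))))
Function('o')(b, Z) = Add(-2, Mul(Rational(37, 4), b)) (Function('o')(b, Z) = Add(-2, Mul(Rational(1, 4), Mul(37, b))) = Add(-2, Mul(Rational(37, 4), b)))
Function('n')(C) = Add(-2, Mul(Rational(37, 4), C))
Mul(Function('n')(-2292), Pow(-7447273, -1)) = Mul(Add(-2, Mul(Rational(37, 4), -2292)), Pow(-7447273, -1)) = Mul(Add(-2, -21201), Rational(-1, 7447273)) = Mul(-21203, Rational(-1, 7447273)) = Rational(21203, 7447273)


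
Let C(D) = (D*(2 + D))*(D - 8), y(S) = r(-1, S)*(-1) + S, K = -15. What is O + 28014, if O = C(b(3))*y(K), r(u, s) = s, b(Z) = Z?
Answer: 28014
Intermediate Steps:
y(S) = 0 (y(S) = S*(-1) + S = -S + S = 0)
C(D) = D*(-8 + D)*(2 + D) (C(D) = (D*(2 + D))*(-8 + D) = D*(-8 + D)*(2 + D))
O = 0 (O = (3*(-16 + 3² - 6*3))*0 = (3*(-16 + 9 - 18))*0 = (3*(-25))*0 = -75*0 = 0)
O + 28014 = 0 + 28014 = 28014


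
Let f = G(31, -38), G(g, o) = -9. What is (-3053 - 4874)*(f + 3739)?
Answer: -29567710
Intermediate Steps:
f = -9
(-3053 - 4874)*(f + 3739) = (-3053 - 4874)*(-9 + 3739) = -7927*3730 = -29567710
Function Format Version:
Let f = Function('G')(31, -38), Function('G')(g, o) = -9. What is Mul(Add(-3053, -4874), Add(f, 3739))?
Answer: -29567710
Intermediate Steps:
f = -9
Mul(Add(-3053, -4874), Add(f, 3739)) = Mul(Add(-3053, -4874), Add(-9, 3739)) = Mul(-7927, 3730) = -29567710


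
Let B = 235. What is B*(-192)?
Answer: -45120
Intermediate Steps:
B*(-192) = 235*(-192) = -45120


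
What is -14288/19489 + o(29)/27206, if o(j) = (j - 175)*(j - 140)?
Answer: -36440297/265108867 ≈ -0.13745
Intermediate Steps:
o(j) = (-175 + j)*(-140 + j)
-14288/19489 + o(29)/27206 = -14288/19489 + (24500 + 29² - 315*29)/27206 = -14288*1/19489 + (24500 + 841 - 9135)*(1/27206) = -14288/19489 + 16206*(1/27206) = -14288/19489 + 8103/13603 = -36440297/265108867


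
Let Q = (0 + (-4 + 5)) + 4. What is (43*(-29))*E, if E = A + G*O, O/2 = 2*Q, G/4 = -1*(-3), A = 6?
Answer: -306762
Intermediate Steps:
Q = 5 (Q = (0 + 1) + 4 = 1 + 4 = 5)
G = 12 (G = 4*(-1*(-3)) = 4*3 = 12)
O = 20 (O = 2*(2*5) = 2*10 = 20)
E = 246 (E = 6 + 12*20 = 6 + 240 = 246)
(43*(-29))*E = (43*(-29))*246 = -1247*246 = -306762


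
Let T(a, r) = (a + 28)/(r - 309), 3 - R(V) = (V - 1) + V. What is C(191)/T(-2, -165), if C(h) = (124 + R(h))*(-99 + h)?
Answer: 5538216/13 ≈ 4.2602e+5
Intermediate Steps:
R(V) = 4 - 2*V (R(V) = 3 - ((V - 1) + V) = 3 - ((-1 + V) + V) = 3 - (-1 + 2*V) = 3 + (1 - 2*V) = 4 - 2*V)
T(a, r) = (28 + a)/(-309 + r)
C(h) = (-99 + h)*(128 - 2*h) (C(h) = (124 + (4 - 2*h))*(-99 + h) = (128 - 2*h)*(-99 + h) = (-99 + h)*(128 - 2*h))
C(191)/T(-2, -165) = (-12672 - 2*191² + 326*191)/(((28 - 2)/(-309 - 165))) = (-12672 - 2*36481 + 62266)/((26/(-474))) = (-12672 - 72962 + 62266)/((-1/474*26)) = -23368/(-13/237) = -23368*(-237/13) = 5538216/13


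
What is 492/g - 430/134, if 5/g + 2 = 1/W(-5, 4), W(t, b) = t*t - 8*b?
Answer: -100397/469 ≈ -214.07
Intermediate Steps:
W(t, b) = t**2 - 8*b
g = -7/3 (g = 5/(-2 + 1/((-5)**2 - 8*4)) = 5/(-2 + 1/(25 - 32)) = 5/(-2 + 1/(-7)) = 5/(-2 - 1/7) = 5/(-15/7) = 5*(-7/15) = -7/3 ≈ -2.3333)
492/g - 430/134 = 492/(-7/3) - 430/134 = 492*(-3/7) - 430*1/134 = -1476/7 - 215/67 = -100397/469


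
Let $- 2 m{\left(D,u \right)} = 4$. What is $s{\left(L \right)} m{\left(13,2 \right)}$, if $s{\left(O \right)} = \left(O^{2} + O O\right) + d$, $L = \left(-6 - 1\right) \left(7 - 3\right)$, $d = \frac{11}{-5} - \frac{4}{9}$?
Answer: $- \frac{140882}{45} \approx -3130.7$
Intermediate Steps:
$d = - \frac{119}{45}$ ($d = 11 \left(- \frac{1}{5}\right) - \frac{4}{9} = - \frac{11}{5} - \frac{4}{9} = - \frac{119}{45} \approx -2.6444$)
$m{\left(D,u \right)} = -2$ ($m{\left(D,u \right)} = \left(- \frac{1}{2}\right) 4 = -2$)
$L = -28$ ($L = \left(-7\right) 4 = -28$)
$s{\left(O \right)} = - \frac{119}{45} + 2 O^{2}$ ($s{\left(O \right)} = \left(O^{2} + O O\right) - \frac{119}{45} = \left(O^{2} + O^{2}\right) - \frac{119}{45} = 2 O^{2} - \frac{119}{45} = - \frac{119}{45} + 2 O^{2}$)
$s{\left(L \right)} m{\left(13,2 \right)} = \left(- \frac{119}{45} + 2 \left(-28\right)^{2}\right) \left(-2\right) = \left(- \frac{119}{45} + 2 \cdot 784\right) \left(-2\right) = \left(- \frac{119}{45} + 1568\right) \left(-2\right) = \frac{70441}{45} \left(-2\right) = - \frac{140882}{45}$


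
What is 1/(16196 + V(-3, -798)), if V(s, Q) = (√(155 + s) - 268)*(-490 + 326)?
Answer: 15037/903423428 + 41*√38/451711714 ≈ 1.7204e-5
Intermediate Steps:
V(s, Q) = 43952 - 164*√(155 + s) (V(s, Q) = (-268 + √(155 + s))*(-164) = 43952 - 164*√(155 + s))
1/(16196 + V(-3, -798)) = 1/(16196 + (43952 - 164*√(155 - 3))) = 1/(16196 + (43952 - 328*√38)) = 1/(60148 - 328*√38)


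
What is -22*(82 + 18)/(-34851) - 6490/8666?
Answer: -103558895/151009383 ≈ -0.68578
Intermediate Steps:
-22*(82 + 18)/(-34851) - 6490/8666 = -22*100*(-1/34851) - 6490*1/8666 = -2200*(-1/34851) - 3245/4333 = 2200/34851 - 3245/4333 = -103558895/151009383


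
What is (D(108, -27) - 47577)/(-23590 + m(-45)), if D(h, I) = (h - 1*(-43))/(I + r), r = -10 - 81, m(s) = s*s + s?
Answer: 5614237/2549980 ≈ 2.2017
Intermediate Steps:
m(s) = s + s**2 (m(s) = s**2 + s = s + s**2)
r = -91
D(h, I) = (43 + h)/(-91 + I) (D(h, I) = (h - 1*(-43))/(I - 91) = (h + 43)/(-91 + I) = (43 + h)/(-91 + I))
(D(108, -27) - 47577)/(-23590 + m(-45)) = ((43 + 108)/(-91 - 27) - 47577)/(-23590 - 45*(1 - 45)) = (151/(-118) - 47577)/(-23590 - 45*(-44)) = (-1/118*151 - 47577)/(-23590 + 1980) = (-151/118 - 47577)/(-21610) = -5614237/118*(-1/21610) = 5614237/2549980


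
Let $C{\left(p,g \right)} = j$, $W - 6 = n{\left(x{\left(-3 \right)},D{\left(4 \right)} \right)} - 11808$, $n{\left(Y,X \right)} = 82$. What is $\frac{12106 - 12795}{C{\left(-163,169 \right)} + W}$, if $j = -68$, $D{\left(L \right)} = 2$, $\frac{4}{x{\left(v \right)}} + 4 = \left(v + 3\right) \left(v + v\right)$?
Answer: $\frac{689}{11788} \approx 0.058449$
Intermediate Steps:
$x{\left(v \right)} = \frac{4}{-4 + 2 v \left(3 + v\right)}$ ($x{\left(v \right)} = \frac{4}{-4 + \left(v + 3\right) \left(v + v\right)} = \frac{4}{-4 + \left(3 + v\right) 2 v} = \frac{4}{-4 + 2 v \left(3 + v\right)}$)
$W = -11720$ ($W = 6 + \left(82 - 11808\right) = 6 - 11726 = -11720$)
$C{\left(p,g \right)} = -68$
$\frac{12106 - 12795}{C{\left(-163,169 \right)} + W} = \frac{12106 - 12795}{-68 - 11720} = - \frac{689}{-11788} = \left(-689\right) \left(- \frac{1}{11788}\right) = \frac{689}{11788}$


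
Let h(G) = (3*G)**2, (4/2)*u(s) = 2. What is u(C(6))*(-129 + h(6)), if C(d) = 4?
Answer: 195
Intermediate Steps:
u(s) = 1 (u(s) = (1/2)*2 = 1)
h(G) = 9*G**2
u(C(6))*(-129 + h(6)) = 1*(-129 + 9*6**2) = 1*(-129 + 9*36) = 1*(-129 + 324) = 1*195 = 195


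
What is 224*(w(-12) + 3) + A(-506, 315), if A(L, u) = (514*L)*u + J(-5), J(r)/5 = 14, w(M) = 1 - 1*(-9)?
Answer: -81923478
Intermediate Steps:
w(M) = 10 (w(M) = 1 + 9 = 10)
J(r) = 70 (J(r) = 5*14 = 70)
A(L, u) = 70 + 514*L*u (A(L, u) = (514*L)*u + 70 = 514*L*u + 70 = 70 + 514*L*u)
224*(w(-12) + 3) + A(-506, 315) = 224*(10 + 3) + (70 + 514*(-506)*315) = 224*13 + (70 - 81926460) = 2912 - 81926390 = -81923478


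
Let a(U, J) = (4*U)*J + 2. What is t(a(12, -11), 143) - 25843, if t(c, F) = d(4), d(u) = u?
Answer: -25839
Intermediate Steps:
a(U, J) = 2 + 4*J*U (a(U, J) = 4*J*U + 2 = 2 + 4*J*U)
t(c, F) = 4
t(a(12, -11), 143) - 25843 = 4 - 25843 = -25839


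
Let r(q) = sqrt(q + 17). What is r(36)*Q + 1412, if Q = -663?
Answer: 1412 - 663*sqrt(53) ≈ -3414.7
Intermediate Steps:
r(q) = sqrt(17 + q)
r(36)*Q + 1412 = sqrt(17 + 36)*(-663) + 1412 = sqrt(53)*(-663) + 1412 = -663*sqrt(53) + 1412 = 1412 - 663*sqrt(53)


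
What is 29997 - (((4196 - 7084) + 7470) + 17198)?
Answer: 8217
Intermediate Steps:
29997 - (((4196 - 7084) + 7470) + 17198) = 29997 - ((-2888 + 7470) + 17198) = 29997 - (4582 + 17198) = 29997 - 1*21780 = 29997 - 21780 = 8217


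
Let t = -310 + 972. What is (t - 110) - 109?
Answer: 443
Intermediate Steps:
t = 662
(t - 110) - 109 = (662 - 110) - 109 = 552 - 109 = 443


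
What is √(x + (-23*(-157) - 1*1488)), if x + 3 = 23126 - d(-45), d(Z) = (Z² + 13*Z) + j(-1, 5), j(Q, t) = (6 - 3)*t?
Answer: √23791 ≈ 154.24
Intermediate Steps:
j(Q, t) = 3*t
d(Z) = 15 + Z² + 13*Z (d(Z) = (Z² + 13*Z) + 3*5 = (Z² + 13*Z) + 15 = 15 + Z² + 13*Z)
x = 21668 (x = -3 + (23126 - (15 + (-45)² + 13*(-45))) = -3 + (23126 - (15 + 2025 - 585)) = -3 + (23126 - 1*1455) = -3 + (23126 - 1455) = -3 + 21671 = 21668)
√(x + (-23*(-157) - 1*1488)) = √(21668 + (-23*(-157) - 1*1488)) = √(21668 + (3611 - 1488)) = √(21668 + 2123) = √23791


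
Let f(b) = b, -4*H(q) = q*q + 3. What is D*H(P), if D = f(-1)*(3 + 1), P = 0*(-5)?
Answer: 3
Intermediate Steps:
P = 0
H(q) = -¾ - q²/4 (H(q) = -(q*q + 3)/4 = -(q² + 3)/4 = -(3 + q²)/4 = -¾ - q²/4)
D = -4 (D = -(3 + 1) = -1*4 = -4)
D*H(P) = -4*(-¾ - ¼*0²) = -4*(-¾ - ¼*0) = -4*(-¾ + 0) = -4*(-¾) = 3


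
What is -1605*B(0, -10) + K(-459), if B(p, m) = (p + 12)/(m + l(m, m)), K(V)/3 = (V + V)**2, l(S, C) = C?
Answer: 2529135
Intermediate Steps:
K(V) = 12*V**2 (K(V) = 3*(V + V)**2 = 3*(2*V)**2 = 3*(4*V**2) = 12*V**2)
B(p, m) = (12 + p)/(2*m) (B(p, m) = (p + 12)/(m + m) = (12 + p)/((2*m)) = (12 + p)*(1/(2*m)) = (12 + p)/(2*m))
-1605*B(0, -10) + K(-459) = -1605*(12 + 0)/(2*(-10)) + 12*(-459)**2 = -1605*(-1)*12/(2*10) + 12*210681 = -1605*(-3/5) + 2528172 = 963 + 2528172 = 2529135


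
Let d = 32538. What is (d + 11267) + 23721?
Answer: 67526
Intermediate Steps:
(d + 11267) + 23721 = (32538 + 11267) + 23721 = 43805 + 23721 = 67526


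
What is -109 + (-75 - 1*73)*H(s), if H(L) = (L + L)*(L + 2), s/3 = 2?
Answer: -14317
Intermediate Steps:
s = 6 (s = 3*2 = 6)
H(L) = 2*L*(2 + L) (H(L) = (2*L)*(2 + L) = 2*L*(2 + L))
-109 + (-75 - 1*73)*H(s) = -109 + (-75 - 1*73)*(2*6*(2 + 6)) = -109 + (-75 - 73)*(2*6*8) = -109 - 148*96 = -109 - 14208 = -14317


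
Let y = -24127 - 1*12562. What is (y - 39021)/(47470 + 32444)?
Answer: -37855/39957 ≈ -0.94739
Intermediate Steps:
y = -36689 (y = -24127 - 12562 = -36689)
(y - 39021)/(47470 + 32444) = (-36689 - 39021)/(47470 + 32444) = -75710/79914 = -75710*1/79914 = -37855/39957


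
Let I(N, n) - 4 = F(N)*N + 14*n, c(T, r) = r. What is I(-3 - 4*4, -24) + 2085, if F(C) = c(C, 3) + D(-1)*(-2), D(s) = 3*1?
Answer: 1810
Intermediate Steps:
D(s) = 3
F(C) = -3 (F(C) = 3 + 3*(-2) = 3 - 6 = -3)
I(N, n) = 4 - 3*N + 14*n (I(N, n) = 4 + (-3*N + 14*n) = 4 - 3*N + 14*n)
I(-3 - 4*4, -24) + 2085 = (4 - 3*(-3 - 4*4) + 14*(-24)) + 2085 = (4 - 3*(-3 - 16) - 336) + 2085 = (4 - 3*(-19) - 336) + 2085 = (4 + 57 - 336) + 2085 = -275 + 2085 = 1810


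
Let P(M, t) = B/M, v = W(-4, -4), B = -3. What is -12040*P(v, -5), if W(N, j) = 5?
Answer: 7224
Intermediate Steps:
v = 5
P(M, t) = -3/M
-12040*P(v, -5) = -(-36120)/5 = -12040*(-⅗) = 7224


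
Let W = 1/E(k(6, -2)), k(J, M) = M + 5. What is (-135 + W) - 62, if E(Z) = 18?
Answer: -3545/18 ≈ -196.94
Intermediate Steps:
k(J, M) = 5 + M
W = 1/18 ≈ 0.055556
(-135 + W) - 62 = (-135 + 1/18) - 62 = -2429/18 - 62 = -3545/18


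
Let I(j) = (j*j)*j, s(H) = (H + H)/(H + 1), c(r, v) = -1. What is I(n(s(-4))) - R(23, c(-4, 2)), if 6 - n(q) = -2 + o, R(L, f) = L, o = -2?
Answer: 977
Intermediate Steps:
s(H) = 2*H/(1 + H) (s(H) = (2*H)/(1 + H) = 2*H/(1 + H))
n(q) = 10 (n(q) = 6 - (-2 - 2) = 6 - 1*(-4) = 6 + 4 = 10)
I(j) = j³ (I(j) = j²*j = j³)
I(n(s(-4))) - R(23, c(-4, 2)) = 10³ - 1*23 = 1000 - 23 = 977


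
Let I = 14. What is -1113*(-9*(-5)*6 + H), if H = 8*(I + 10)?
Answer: -514206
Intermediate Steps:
H = 192 (H = 8*(14 + 10) = 8*24 = 192)
-1113*(-9*(-5)*6 + H) = -1113*(-9*(-5)*6 + 192) = -1113*(45*6 + 192) = -1113*(270 + 192) = -1113*462 = -514206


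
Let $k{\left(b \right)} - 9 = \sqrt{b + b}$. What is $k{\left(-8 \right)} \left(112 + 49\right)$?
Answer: $1449 + 644 i \approx 1449.0 + 644.0 i$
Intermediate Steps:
$k{\left(b \right)} = 9 + \sqrt{2} \sqrt{b}$ ($k{\left(b \right)} = 9 + \sqrt{b + b} = 9 + \sqrt{2 b} = 9 + \sqrt{2} \sqrt{b}$)
$k{\left(-8 \right)} \left(112 + 49\right) = \left(9 + \sqrt{2} \sqrt{-8}\right) \left(112 + 49\right) = \left(9 + \sqrt{2} \cdot 2 i \sqrt{2}\right) 161 = \left(9 + 4 i\right) 161 = 1449 + 644 i$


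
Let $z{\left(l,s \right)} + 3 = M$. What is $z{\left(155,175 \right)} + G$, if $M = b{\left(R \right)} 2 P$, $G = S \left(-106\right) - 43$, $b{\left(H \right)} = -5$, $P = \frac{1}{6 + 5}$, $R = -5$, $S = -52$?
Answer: $\frac{60116}{11} \approx 5465.1$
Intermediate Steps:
$P = \frac{1}{11} \approx 0.090909$
$G = 5469$ ($G = \left(-52\right) \left(-106\right) - 43 = 5512 - 43 = 5469$)
$M = - \frac{10}{11}$ ($M = \left(-5\right) 2 \cdot \frac{1}{11} = \left(-10\right) \frac{1}{11} = - \frac{10}{11} \approx -0.90909$)
$z{\left(l,s \right)} = - \frac{43}{11}$ ($z{\left(l,s \right)} = -3 - \frac{10}{11} = - \frac{43}{11}$)
$z{\left(155,175 \right)} + G = - \frac{43}{11} + 5469 = \frac{60116}{11}$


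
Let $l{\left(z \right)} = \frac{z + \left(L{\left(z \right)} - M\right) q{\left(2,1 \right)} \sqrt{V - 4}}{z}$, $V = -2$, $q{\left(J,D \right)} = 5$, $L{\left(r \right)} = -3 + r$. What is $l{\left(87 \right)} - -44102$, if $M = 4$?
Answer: $44103 + \frac{400 i \sqrt{6}}{87} \approx 44103.0 + 11.262 i$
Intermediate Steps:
$l{\left(z \right)} = \frac{z + i \sqrt{6} \left(-35 + 5 z\right)}{z}$ ($l{\left(z \right)} = \frac{z + \left(\left(-3 + z\right) - 4\right) 5 \sqrt{-2 - 4}}{z} = \frac{z + \left(\left(-3 + z\right) - 4\right) 5 \sqrt{-6}}{z} = \frac{z + \left(-7 + z\right) 5 i \sqrt{6}}{z} = \frac{z + \left(-35 + 5 z\right) i \sqrt{6}}{z} = \frac{z + i \sqrt{6} \left(-35 + 5 z\right)}{z}$)
$l{\left(87 \right)} - -44102 = \left(1 + 5 i \sqrt{6} - \frac{35 i \sqrt{6}}{87}\right) - -44102 = \left(1 + 5 i \sqrt{6} - 35 i \sqrt{6} \cdot \frac{1}{87}\right) + 44102 = \left(1 + 5 i \sqrt{6} - \frac{35 i \sqrt{6}}{87}\right) + 44102 = \left(1 + \frac{400 i \sqrt{6}}{87}\right) + 44102 = 44103 + \frac{400 i \sqrt{6}}{87}$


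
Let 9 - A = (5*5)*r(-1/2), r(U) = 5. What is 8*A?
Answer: -928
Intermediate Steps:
A = -116 (A = 9 - 5*5*5 = 9 - 25*5 = 9 - 1*125 = 9 - 125 = -116)
8*A = 8*(-116) = -928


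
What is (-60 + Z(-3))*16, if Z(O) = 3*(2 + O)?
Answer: -1008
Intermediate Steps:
Z(O) = 6 + 3*O
(-60 + Z(-3))*16 = (-60 + (6 + 3*(-3)))*16 = (-60 + (6 - 9))*16 = (-60 - 3)*16 = -63*16 = -1008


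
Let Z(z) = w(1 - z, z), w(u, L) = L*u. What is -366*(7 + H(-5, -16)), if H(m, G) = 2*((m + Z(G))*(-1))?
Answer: -205326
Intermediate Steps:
Z(z) = z*(1 - z)
H(m, G) = -2*m - 2*G*(1 - G) (H(m, G) = 2*((m + G*(1 - G))*(-1)) = 2*(-m - G*(1 - G)) = -2*m - 2*G*(1 - G))
-366*(7 + H(-5, -16)) = -366*(7 + (-2*(-5) + 2*(-16)*(-1 - 16))) = -366*(7 + (10 + 2*(-16)*(-17))) = -366*(7 + (10 + 544)) = -366*(7 + 554) = -366*561 = -205326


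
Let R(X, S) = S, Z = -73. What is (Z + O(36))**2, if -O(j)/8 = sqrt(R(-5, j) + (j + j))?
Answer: 12241 + 7008*sqrt(3) ≈ 24379.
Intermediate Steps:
O(j) = -8*sqrt(3)*sqrt(j) (O(j) = -8*sqrt(j + (j + j)) = -8*sqrt(j + 2*j) = -8*sqrt(3)*sqrt(j))
(Z + O(36))**2 = (-73 - 8*sqrt(3)*sqrt(36))**2 = (-73 - 8*sqrt(3)*6)**2 = (-73 - 48*sqrt(3))**2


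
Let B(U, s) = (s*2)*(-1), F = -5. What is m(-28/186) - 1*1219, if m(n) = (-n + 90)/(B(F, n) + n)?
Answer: -4341/7 ≈ -620.14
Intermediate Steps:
B(U, s) = -2*s (B(U, s) = (2*s)*(-1) = -2*s)
m(n) = -(90 - n)/n (m(n) = (-n + 90)/(-2*n + n) = (90 - n)/((-n)) = (90 - n)*(-1/n) = -(90 - n)/n)
m(-28/186) - 1*1219 = (-90 - 28/186)/((-28/186)) - 1*1219 = (-90 - 28*1/186)/((-28*1/186)) - 1219 = (-90 - 14/93)/(-14/93) - 1219 = -93/14*(-8384/93) - 1219 = 4192/7 - 1219 = -4341/7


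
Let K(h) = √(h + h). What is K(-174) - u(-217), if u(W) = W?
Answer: 217 + 2*I*√87 ≈ 217.0 + 18.655*I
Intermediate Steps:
K(h) = √2*√h (K(h) = √(2*h) = √2*√h)
K(-174) - u(-217) = √2*√(-174) - 1*(-217) = √2*(I*√174) + 217 = 2*I*√87 + 217 = 217 + 2*I*√87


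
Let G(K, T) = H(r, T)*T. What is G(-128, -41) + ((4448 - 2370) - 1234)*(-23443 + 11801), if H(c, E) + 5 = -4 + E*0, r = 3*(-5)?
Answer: -9825479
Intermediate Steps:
r = -15
H(c, E) = -9 (H(c, E) = -5 + (-4 + E*0) = -5 + (-4 + 0) = -5 - 4 = -9)
G(K, T) = -9*T
G(-128, -41) + ((4448 - 2370) - 1234)*(-23443 + 11801) = -9*(-41) + ((4448 - 2370) - 1234)*(-23443 + 11801) = 369 + (2078 - 1234)*(-11642) = 369 + 844*(-11642) = 369 - 9825848 = -9825479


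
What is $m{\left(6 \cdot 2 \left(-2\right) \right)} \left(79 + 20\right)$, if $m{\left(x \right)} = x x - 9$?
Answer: $56133$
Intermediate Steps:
$m{\left(x \right)} = -9 + x^{2}$ ($m{\left(x \right)} = x^{2} - 9 = -9 + x^{2}$)
$m{\left(6 \cdot 2 \left(-2\right) \right)} \left(79 + 20\right) = \left(-9 + \left(6 \cdot 2 \left(-2\right)\right)^{2}\right) \left(79 + 20\right) = \left(-9 + \left(12 \left(-2\right)\right)^{2}\right) 99 = \left(-9 + \left(-24\right)^{2}\right) 99 = \left(-9 + 576\right) 99 = 567 \cdot 99 = 56133$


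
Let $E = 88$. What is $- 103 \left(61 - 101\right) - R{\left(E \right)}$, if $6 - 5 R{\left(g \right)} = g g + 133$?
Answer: $\frac{28471}{5} \approx 5694.2$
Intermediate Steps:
$R{\left(g \right)} = - \frac{127}{5} - \frac{g^{2}}{5}$ ($R{\left(g \right)} = \frac{6}{5} - \frac{g g + 133}{5} = \frac{6}{5} - \frac{g^{2} + 133}{5} = \frac{6}{5} - \frac{133 + g^{2}}{5} = \frac{6}{5} - \left(\frac{133}{5} + \frac{g^{2}}{5}\right) = - \frac{127}{5} - \frac{g^{2}}{5}$)
$- 103 \left(61 - 101\right) - R{\left(E \right)} = - 103 \left(61 - 101\right) - \left(- \frac{127}{5} - \frac{88^{2}}{5}\right) = \left(-103\right) \left(-40\right) - \left(- \frac{127}{5} - \frac{7744}{5}\right) = 4120 - \left(- \frac{127}{5} - \frac{7744}{5}\right) = 4120 - - \frac{7871}{5} = 4120 + \frac{7871}{5} = \frac{28471}{5}$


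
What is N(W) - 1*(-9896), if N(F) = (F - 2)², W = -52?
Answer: 12812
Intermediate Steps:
N(F) = (-2 + F)²
N(W) - 1*(-9896) = (-2 - 52)² - 1*(-9896) = (-54)² + 9896 = 2916 + 9896 = 12812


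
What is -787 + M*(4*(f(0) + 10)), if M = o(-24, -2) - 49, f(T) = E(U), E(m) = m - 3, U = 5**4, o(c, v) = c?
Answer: -185331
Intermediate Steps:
U = 625
E(m) = -3 + m
f(T) = 622 (f(T) = -3 + 625 = 622)
M = -73 (M = -24 - 49 = -73)
-787 + M*(4*(f(0) + 10)) = -787 - 292*(622 + 10) = -787 - 292*632 = -787 - 73*2528 = -787 - 184544 = -185331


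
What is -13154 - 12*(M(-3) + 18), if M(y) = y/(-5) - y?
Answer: -67066/5 ≈ -13413.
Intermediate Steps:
M(y) = -6*y/5 (M(y) = y*(-1/5) - y = -y/5 - y = -6*y/5)
-13154 - 12*(M(-3) + 18) = -13154 - 12*(-6/5*(-3) + 18) = -13154 - 12*(18/5 + 18) = -13154 - 12*108/5 = -13154 - 1296/5 = -67066/5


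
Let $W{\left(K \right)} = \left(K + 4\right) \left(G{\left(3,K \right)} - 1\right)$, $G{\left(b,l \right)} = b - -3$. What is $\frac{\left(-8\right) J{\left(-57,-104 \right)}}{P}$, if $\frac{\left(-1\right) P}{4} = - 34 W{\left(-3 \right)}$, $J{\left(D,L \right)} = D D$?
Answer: $- \frac{3249}{85} \approx -38.224$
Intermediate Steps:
$J{\left(D,L \right)} = D^{2}$
$G{\left(b,l \right)} = 3 + b$ ($G{\left(b,l \right)} = b + 3 = 3 + b$)
$W{\left(K \right)} = 20 + 5 K$ ($W{\left(K \right)} = \left(K + 4\right) \left(\left(3 + 3\right) - 1\right) = \left(4 + K\right) \left(6 - 1\right) = \left(4 + K\right) 5 = 20 + 5 K$)
$P = 680$ ($P = - 4 \left(- 34 \left(20 + 5 \left(-3\right)\right)\right) = - 4 \left(- 34 \left(20 - 15\right)\right) = - 4 \left(\left(-34\right) 5\right) = \left(-4\right) \left(-170\right) = 680$)
$\frac{\left(-8\right) J{\left(-57,-104 \right)}}{P} = \frac{\left(-8\right) \left(-57\right)^{2}}{680} = \left(-8\right) 3249 \cdot \frac{1}{680} = \left(-25992\right) \frac{1}{680} = - \frac{3249}{85}$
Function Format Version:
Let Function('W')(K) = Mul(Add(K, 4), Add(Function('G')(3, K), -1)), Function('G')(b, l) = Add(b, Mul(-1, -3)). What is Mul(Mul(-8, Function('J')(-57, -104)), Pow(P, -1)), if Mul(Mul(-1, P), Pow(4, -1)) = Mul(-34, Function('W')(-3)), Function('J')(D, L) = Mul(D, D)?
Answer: Rational(-3249, 85) ≈ -38.224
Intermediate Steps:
Function('J')(D, L) = Pow(D, 2)
Function('G')(b, l) = Add(3, b) (Function('G')(b, l) = Add(b, 3) = Add(3, b))
Function('W')(K) = Add(20, Mul(5, K)) (Function('W')(K) = Mul(Add(K, 4), Add(Add(3, 3), -1)) = Mul(Add(4, K), Add(6, -1)) = Mul(Add(4, K), 5) = Add(20, Mul(5, K)))
P = 680 (P = Mul(-4, Mul(-34, Add(20, Mul(5, -3)))) = Mul(-4, Mul(-34, Add(20, -15))) = Mul(-4, Mul(-34, 5)) = Mul(-4, -170) = 680)
Mul(Mul(-8, Function('J')(-57, -104)), Pow(P, -1)) = Mul(Mul(-8, Pow(-57, 2)), Pow(680, -1)) = Mul(Mul(-8, 3249), Rational(1, 680)) = Mul(-25992, Rational(1, 680)) = Rational(-3249, 85)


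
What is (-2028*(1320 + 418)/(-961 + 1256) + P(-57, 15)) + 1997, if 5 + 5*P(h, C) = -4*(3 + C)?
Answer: -2940092/295 ≈ -9966.4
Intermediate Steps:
P(h, C) = -17/5 - 4*C/5 (P(h, C) = -1 + (-4*(3 + C))/5 = -1 + (-12 - 4*C)/5 = -1 + (-12/5 - 4*C/5) = -17/5 - 4*C/5)
(-2028*(1320 + 418)/(-961 + 1256) + P(-57, 15)) + 1997 = (-2028*(1320 + 418)/(-961 + 1256) + (-17/5 - ⅘*15)) + 1997 = (-2028/(295/1738) + (-17/5 - 12)) + 1997 = (-2028/(295*(1/1738)) - 77/5) + 1997 = (-2028/295/1738 - 77/5) + 1997 = (-2028*1738/295 - 77/5) + 1997 = (-3524664/295 - 77/5) + 1997 = -3529207/295 + 1997 = -2940092/295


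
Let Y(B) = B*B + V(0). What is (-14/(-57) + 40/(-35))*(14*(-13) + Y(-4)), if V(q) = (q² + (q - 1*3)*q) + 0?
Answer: 59428/399 ≈ 148.94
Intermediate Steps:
V(q) = q² + q*(-3 + q) (V(q) = (q² + (q - 3)*q) + 0 = (q² + (-3 + q)*q) + 0 = (q² + q*(-3 + q)) + 0 = q² + q*(-3 + q))
Y(B) = B² (Y(B) = B*B + 0*(-3 + 2*0) = B² + 0*(-3 + 0) = B² + 0*(-3) = B² + 0 = B²)
(-14/(-57) + 40/(-35))*(14*(-13) + Y(-4)) = (-14/(-57) + 40/(-35))*(14*(-13) + (-4)²) = (-14*(-1/57) + 40*(-1/35))*(-182 + 16) = (14/57 - 8/7)*(-166) = -358/399*(-166) = 59428/399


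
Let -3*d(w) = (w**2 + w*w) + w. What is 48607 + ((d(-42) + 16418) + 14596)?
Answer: 78459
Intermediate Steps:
d(w) = -2*w**2/3 - w/3 (d(w) = -((w**2 + w*w) + w)/3 = -((w**2 + w**2) + w)/3 = -(2*w**2 + w)/3 = -(w + 2*w**2)/3 = -2*w**2/3 - w/3)
48607 + ((d(-42) + 16418) + 14596) = 48607 + ((-1/3*(-42)*(1 + 2*(-42)) + 16418) + 14596) = 48607 + ((-1/3*(-42)*(1 - 84) + 16418) + 14596) = 48607 + ((-1/3*(-42)*(-83) + 16418) + 14596) = 48607 + ((-1162 + 16418) + 14596) = 48607 + (15256 + 14596) = 48607 + 29852 = 78459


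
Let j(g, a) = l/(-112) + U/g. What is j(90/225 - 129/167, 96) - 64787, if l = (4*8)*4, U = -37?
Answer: -140827522/2177 ≈ -64689.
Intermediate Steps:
l = 128 (l = 32*4 = 128)
j(g, a) = -8/7 - 37/g (j(g, a) = 128/(-112) - 37/g = 128*(-1/112) - 37/g = -8/7 - 37/g)
j(90/225 - 129/167, 96) - 64787 = (-8/7 - 37/(90/225 - 129/167)) - 64787 = (-8/7 - 37/(90*(1/225) - 129*1/167)) - 64787 = (-8/7 - 37/(⅖ - 129/167)) - 64787 = (-8/7 - 37/(-311/835)) - 64787 = (-8/7 - 37*(-835/311)) - 64787 = (-8/7 + 30895/311) - 64787 = 213777/2177 - 64787 = -140827522/2177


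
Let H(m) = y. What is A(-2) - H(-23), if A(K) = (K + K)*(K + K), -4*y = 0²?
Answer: 16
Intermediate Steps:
y = 0 (y = -¼*0² = -¼*0 = 0)
H(m) = 0
A(K) = 4*K² (A(K) = (2*K)*(2*K) = 4*K²)
A(-2) - H(-23) = 4*(-2)² - 1*0 = 4*4 + 0 = 16 + 0 = 16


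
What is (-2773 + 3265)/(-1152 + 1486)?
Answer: 246/167 ≈ 1.4731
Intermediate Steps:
(-2773 + 3265)/(-1152 + 1486) = 492/334 = 492*(1/334) = 246/167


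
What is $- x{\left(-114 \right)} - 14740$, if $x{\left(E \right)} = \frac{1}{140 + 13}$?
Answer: $- \frac{2255221}{153} \approx -14740.0$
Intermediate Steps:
$x{\left(E \right)} = \frac{1}{153}$
$- x{\left(-114 \right)} - 14740 = \left(-1\right) \frac{1}{153} - 14740 = - \frac{1}{153} - 14740 = - \frac{2255221}{153}$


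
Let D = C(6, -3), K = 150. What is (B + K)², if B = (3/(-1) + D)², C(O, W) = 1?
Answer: 23716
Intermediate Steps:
D = 1
B = 4 (B = (3/(-1) + 1)² = (3*(-1) + 1)² = (-3 + 1)² = (-2)² = 4)
(B + K)² = (4 + 150)² = 154² = 23716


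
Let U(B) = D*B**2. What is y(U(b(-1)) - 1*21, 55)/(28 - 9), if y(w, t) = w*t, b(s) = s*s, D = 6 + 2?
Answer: -715/19 ≈ -37.632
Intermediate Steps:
D = 8
b(s) = s**2
U(B) = 8*B**2
y(w, t) = t*w
y(U(b(-1)) - 1*21, 55)/(28 - 9) = (55*(8*((-1)**2)**2 - 1*21))/(28 - 9) = (55*(8*1**2 - 21))/19 = (55*(8*1 - 21))/19 = (55*(8 - 21))/19 = (55*(-13))/19 = (1/19)*(-715) = -715/19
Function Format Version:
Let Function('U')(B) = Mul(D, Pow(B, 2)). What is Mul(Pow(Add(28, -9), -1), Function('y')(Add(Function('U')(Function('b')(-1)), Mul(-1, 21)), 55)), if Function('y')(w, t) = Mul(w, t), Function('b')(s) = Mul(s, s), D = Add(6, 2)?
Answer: Rational(-715, 19) ≈ -37.632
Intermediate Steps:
D = 8
Function('b')(s) = Pow(s, 2)
Function('U')(B) = Mul(8, Pow(B, 2))
Function('y')(w, t) = Mul(t, w)
Mul(Pow(Add(28, -9), -1), Function('y')(Add(Function('U')(Function('b')(-1)), Mul(-1, 21)), 55)) = Mul(Pow(Add(28, -9), -1), Mul(55, Add(Mul(8, Pow(Pow(-1, 2), 2)), Mul(-1, 21)))) = Mul(Pow(19, -1), Mul(55, Add(Mul(8, Pow(1, 2)), -21))) = Mul(Rational(1, 19), Mul(55, Add(Mul(8, 1), -21))) = Mul(Rational(1, 19), Mul(55, Add(8, -21))) = Mul(Rational(1, 19), Mul(55, -13)) = Mul(Rational(1, 19), -715) = Rational(-715, 19)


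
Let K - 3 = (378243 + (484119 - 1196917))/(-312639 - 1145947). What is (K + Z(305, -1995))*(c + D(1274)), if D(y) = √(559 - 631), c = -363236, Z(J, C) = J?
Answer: -81651646631574/729293 + 1348737129*I*√2/729293 ≈ -1.1196e+8 + 2615.4*I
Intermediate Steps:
K = 4710313/1458586 (K = 3 + (378243 + (484119 - 1196917))/(-312639 - 1145947) = 3 + (378243 - 712798)/(-1458586) = 3 - 334555*(-1/1458586) = 3 + 334555/1458586 = 4710313/1458586 ≈ 3.2294)
D(y) = 6*I*√2 (D(y) = √(-72) = 6*I*√2)
(K + Z(305, -1995))*(c + D(1274)) = (4710313/1458586 + 305)*(-363236 + 6*I*√2) = 449579043*(-363236 + 6*I*√2)/1458586 = -81651646631574/729293 + 1348737129*I*√2/729293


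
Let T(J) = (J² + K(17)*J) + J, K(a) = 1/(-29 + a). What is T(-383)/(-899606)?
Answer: -1756055/10795272 ≈ -0.16267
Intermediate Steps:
T(J) = J² + 11*J/12 (T(J) = (J² + J/(-29 + 17)) + J = (J² + J/(-12)) + J = (J² - J/12) + J = J² + 11*J/12)
T(-383)/(-899606) = ((1/12)*(-383)*(11 + 12*(-383)))/(-899606) = ((1/12)*(-383)*(11 - 4596))*(-1/899606) = ((1/12)*(-383)*(-4585))*(-1/899606) = (1756055/12)*(-1/899606) = -1756055/10795272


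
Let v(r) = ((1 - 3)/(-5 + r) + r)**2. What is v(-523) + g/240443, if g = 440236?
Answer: 4583740107789419/16757915328 ≈ 2.7353e+5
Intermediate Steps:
v(r) = (r - 2/(-5 + r))**2 (v(r) = (-2/(-5 + r) + r)**2 = (r - 2/(-5 + r))**2)
v(-523) + g/240443 = (2 - 1*(-523)**2 + 5*(-523))**2/(-5 - 523)**2 + 440236/240443 = (2 - 1*273529 - 2615)**2/(-528)**2 + 440236*(1/240443) = (2 - 273529 - 2615)**2/278784 + 440236/240443 = (1/278784)*(-276142)**2 + 440236/240443 = (1/278784)*76254404164 + 440236/240443 = 19063601041/69696 + 440236/240443 = 4583740107789419/16757915328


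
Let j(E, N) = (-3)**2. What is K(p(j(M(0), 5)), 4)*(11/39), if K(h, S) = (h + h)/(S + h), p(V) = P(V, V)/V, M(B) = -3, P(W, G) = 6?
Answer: 22/273 ≈ 0.080586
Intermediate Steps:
j(E, N) = 9
p(V) = 6/V
K(h, S) = 2*h/(S + h) (K(h, S) = (2*h)/(S + h) = 2*h/(S + h))
K(p(j(M(0), 5)), 4)*(11/39) = (2*(6/9)/(4 + 6/9))*(11/39) = (2*(6*(1/9))/(4 + 6*(1/9)))*(11*(1/39)) = (2*(2/3)/(4 + 2/3))*(11/39) = (2*(2/3)/(14/3))*(11/39) = (2*(2/3)*(3/14))*(11/39) = (2/7)*(11/39) = 22/273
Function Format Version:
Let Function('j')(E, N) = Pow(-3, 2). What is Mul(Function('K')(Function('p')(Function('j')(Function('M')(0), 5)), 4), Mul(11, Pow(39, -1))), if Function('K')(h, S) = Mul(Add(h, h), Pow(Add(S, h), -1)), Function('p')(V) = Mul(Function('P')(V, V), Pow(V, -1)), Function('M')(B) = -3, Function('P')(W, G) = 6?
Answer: Rational(22, 273) ≈ 0.080586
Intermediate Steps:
Function('j')(E, N) = 9
Function('p')(V) = Mul(6, Pow(V, -1))
Function('K')(h, S) = Mul(2, h, Pow(Add(S, h), -1)) (Function('K')(h, S) = Mul(Mul(2, h), Pow(Add(S, h), -1)) = Mul(2, h, Pow(Add(S, h), -1)))
Mul(Function('K')(Function('p')(Function('j')(Function('M')(0), 5)), 4), Mul(11, Pow(39, -1))) = Mul(Mul(2, Mul(6, Pow(9, -1)), Pow(Add(4, Mul(6, Pow(9, -1))), -1)), Mul(11, Pow(39, -1))) = Mul(Mul(2, Mul(6, Rational(1, 9)), Pow(Add(4, Mul(6, Rational(1, 9))), -1)), Mul(11, Rational(1, 39))) = Mul(Mul(2, Rational(2, 3), Pow(Add(4, Rational(2, 3)), -1)), Rational(11, 39)) = Mul(Mul(2, Rational(2, 3), Pow(Rational(14, 3), -1)), Rational(11, 39)) = Mul(Mul(2, Rational(2, 3), Rational(3, 14)), Rational(11, 39)) = Mul(Rational(2, 7), Rational(11, 39)) = Rational(22, 273)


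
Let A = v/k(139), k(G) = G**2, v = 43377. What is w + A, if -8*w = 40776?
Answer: -98435760/19321 ≈ -5094.8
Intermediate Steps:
w = -5097 (w = -1/8*40776 = -5097)
A = 43377/19321 (A = 43377/(139**2) = 43377/19321 ≈ 2.2451)
w + A = -5097 + 43377/19321 = -98435760/19321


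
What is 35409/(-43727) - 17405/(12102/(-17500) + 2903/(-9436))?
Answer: 4488192439063159/257672235523 ≈ 17418.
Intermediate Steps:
35409/(-43727) - 17405/(12102/(-17500) + 2903/(-9436)) = 35409*(-1/43727) - 17405/(12102*(-1/17500) + 2903*(-1/9436)) = -35409/43727 - 17405/(-6051/8750 - 2903/9436) = -35409/43727 - 17405/(-5892749/5897500) = -35409/43727 - 17405*(-5897500/5892749) = -35409/43727 + 102645987500/5892749 = 4488192439063159/257672235523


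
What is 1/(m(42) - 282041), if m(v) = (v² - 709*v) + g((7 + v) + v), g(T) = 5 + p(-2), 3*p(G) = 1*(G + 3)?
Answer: -3/930149 ≈ -3.2253e-6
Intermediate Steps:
p(G) = 1 + G/3 (p(G) = (1*(G + 3))/3 = (1*(3 + G))/3 = (3 + G)/3 = 1 + G/3)
g(T) = 16/3 (g(T) = 5 + (1 + (⅓)*(-2)) = 5 + (1 - ⅔) = 5 + ⅓ = 16/3)
m(v) = 16/3 + v² - 709*v (m(v) = (v² - 709*v) + 16/3 = 16/3 + v² - 709*v)
1/(m(42) - 282041) = 1/((16/3 + 42² - 709*42) - 282041) = 1/((16/3 + 1764 - 29778) - 282041) = 1/(-84026/3 - 282041) = 1/(-930149/3) = -3/930149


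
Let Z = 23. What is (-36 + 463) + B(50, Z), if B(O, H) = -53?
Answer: 374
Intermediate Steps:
(-36 + 463) + B(50, Z) = (-36 + 463) - 53 = 427 - 53 = 374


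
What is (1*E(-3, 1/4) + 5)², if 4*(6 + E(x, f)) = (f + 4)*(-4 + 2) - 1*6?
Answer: 1369/64 ≈ 21.391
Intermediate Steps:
E(x, f) = -19/2 - f/2 (E(x, f) = -6 + ((f + 4)*(-4 + 2) - 1*6)/4 = -6 + ((4 + f)*(-2) - 6)/4 = -6 + ((-8 - 2*f) - 6)/4 = -6 + (-14 - 2*f)/4 = -6 + (-7/2 - f/2) = -19/2 - f/2)
(1*E(-3, 1/4) + 5)² = (1*(-19/2 - ½/4) + 5)² = (1*(-19/2 - ½*¼) + 5)² = (1*(-19/2 - ⅛) + 5)² = (1*(-77/8) + 5)² = (-77/8 + 5)² = (-37/8)² = 1369/64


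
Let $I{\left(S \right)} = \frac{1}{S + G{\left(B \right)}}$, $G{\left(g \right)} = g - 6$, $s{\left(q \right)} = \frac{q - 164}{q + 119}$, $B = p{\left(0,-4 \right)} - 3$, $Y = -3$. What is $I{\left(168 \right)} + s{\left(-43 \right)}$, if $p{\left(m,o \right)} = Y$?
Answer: $- \frac{4027}{1482} \approx -2.7173$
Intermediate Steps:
$p{\left(m,o \right)} = -3$
$B = -6$ ($B = -3 - 3 = -6$)
$s{\left(q \right)} = \frac{-164 + q}{119 + q}$
$G{\left(g \right)} = -6 + g$
$I{\left(S \right)} = \frac{1}{-12 + S}$ ($I{\left(S \right)} = \frac{1}{S - 12} = \frac{1}{-12 + S}$)
$I{\left(168 \right)} + s{\left(-43 \right)} = \frac{1}{-12 + 168} + \frac{-164 - 43}{119 - 43} = \frac{1}{156} + \frac{1}{76} \left(-207\right) = \frac{1}{156} - \frac{207}{76} = - \frac{4027}{1482}$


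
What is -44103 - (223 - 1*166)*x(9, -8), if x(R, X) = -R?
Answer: -43590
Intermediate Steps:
-44103 - (223 - 1*166)*x(9, -8) = -44103 - (223 - 1*166)*(-1*9) = -44103 - (223 - 166)*(-9) = -44103 - 57*(-9) = -44103 - 1*(-513) = -44103 + 513 = -43590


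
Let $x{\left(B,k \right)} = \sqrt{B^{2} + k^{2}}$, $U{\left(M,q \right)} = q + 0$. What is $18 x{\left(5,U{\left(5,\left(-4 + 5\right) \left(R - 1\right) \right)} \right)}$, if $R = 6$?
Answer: $90 \sqrt{2} \approx 127.28$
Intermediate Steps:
$U{\left(M,q \right)} = q$
$18 x{\left(5,U{\left(5,\left(-4 + 5\right) \left(R - 1\right) \right)} \right)} = 18 \sqrt{5^{2} + \left(\left(-4 + 5\right) \left(6 - 1\right)\right)^{2}} = 18 \sqrt{25 + \left(1 \cdot 5\right)^{2}} = 18 \sqrt{25 + 5^{2}} = 18 \sqrt{25 + 25} = 18 \sqrt{50} = 18 \cdot 5 \sqrt{2} = 90 \sqrt{2}$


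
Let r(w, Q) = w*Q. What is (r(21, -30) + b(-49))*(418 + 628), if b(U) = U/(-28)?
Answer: -1314299/2 ≈ -6.5715e+5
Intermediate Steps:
r(w, Q) = Q*w
b(U) = -U/28 (b(U) = U*(-1/28) = -U/28)
(r(21, -30) + b(-49))*(418 + 628) = (-30*21 - 1/28*(-49))*(418 + 628) = (-630 + 7/4)*1046 = -2513/4*1046 = -1314299/2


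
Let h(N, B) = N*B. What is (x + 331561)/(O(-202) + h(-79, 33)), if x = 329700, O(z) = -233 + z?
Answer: -661261/3042 ≈ -217.38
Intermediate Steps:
h(N, B) = B*N
(x + 331561)/(O(-202) + h(-79, 33)) = (329700 + 331561)/((-233 - 202) + 33*(-79)) = 661261/(-435 - 2607) = 661261/(-3042) = 661261*(-1/3042) = -661261/3042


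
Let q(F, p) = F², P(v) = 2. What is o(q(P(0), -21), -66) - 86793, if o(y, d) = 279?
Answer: -86514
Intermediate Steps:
o(q(P(0), -21), -66) - 86793 = 279 - 86793 = -86514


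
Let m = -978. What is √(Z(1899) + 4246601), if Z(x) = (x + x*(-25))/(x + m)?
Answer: √400233233705/307 ≈ 2060.7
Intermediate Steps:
Z(x) = -24*x/(-978 + x) (Z(x) = (x + x*(-25))/(x - 978) = (x - 25*x)/(-978 + x) = (-24*x)/(-978 + x) = -24*x/(-978 + x))
√(Z(1899) + 4246601) = √(-24*1899/(-978 + 1899) + 4246601) = √(-24*1899/921 + 4246601) = √(-24*1899*1/921 + 4246601) = √(-15192/307 + 4246601) = √(1303691315/307) = √400233233705/307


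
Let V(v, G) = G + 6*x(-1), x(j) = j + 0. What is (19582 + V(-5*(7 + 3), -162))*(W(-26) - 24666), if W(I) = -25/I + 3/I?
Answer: -6225040858/13 ≈ -4.7885e+8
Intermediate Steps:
x(j) = j
W(I) = -22/I
V(v, G) = -6 + G (V(v, G) = G + 6*(-1) = G - 6 = -6 + G)
(19582 + V(-5*(7 + 3), -162))*(W(-26) - 24666) = (19582 + (-6 - 162))*(-22/(-26) - 24666) = (19582 - 168)*(-22*(-1/26) - 24666) = 19414*(11/13 - 24666) = 19414*(-320647/13) = -6225040858/13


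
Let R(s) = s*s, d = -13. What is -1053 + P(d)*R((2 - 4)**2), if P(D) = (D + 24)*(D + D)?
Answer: -5629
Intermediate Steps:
P(D) = 2*D*(24 + D) (P(D) = (24 + D)*(2*D) = 2*D*(24 + D))
R(s) = s**2
-1053 + P(d)*R((2 - 4)**2) = -1053 + (2*(-13)*(24 - 13))*((2 - 4)**2)**2 = -1053 + (2*(-13)*11)*((-2)**2)**2 = -1053 - 286*4**2 = -1053 - 286*16 = -1053 - 4576 = -5629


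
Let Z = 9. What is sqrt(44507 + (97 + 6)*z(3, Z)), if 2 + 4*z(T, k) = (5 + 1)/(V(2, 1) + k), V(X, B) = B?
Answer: sqrt(4447095)/10 ≈ 210.88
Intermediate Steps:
z(T, k) = -1/2 + 3/(2*(1 + k)) (z(T, k) = -1/2 + ((5 + 1)/(1 + k))/4 = -1/2 + (6/(1 + k))/4 = -1/2 + 3/(2*(1 + k)))
sqrt(44507 + (97 + 6)*z(3, Z)) = sqrt(44507 + (97 + 6)*((2 - 1*9)/(2*(1 + 9)))) = sqrt(44507 + 103*((1/2)*(2 - 9)/10)) = sqrt(44507 + 103*((1/2)*(1/10)*(-7))) = sqrt(44507 + 103*(-7/20)) = sqrt(44507 - 721/20) = sqrt(889419/20) = sqrt(4447095)/10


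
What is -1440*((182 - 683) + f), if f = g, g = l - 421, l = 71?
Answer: 1225440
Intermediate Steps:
g = -350 (g = 71 - 421 = -350)
f = -350
-1440*((182 - 683) + f) = -1440*((182 - 683) - 350) = -1440*(-501 - 350) = -1440*(-851) = 1225440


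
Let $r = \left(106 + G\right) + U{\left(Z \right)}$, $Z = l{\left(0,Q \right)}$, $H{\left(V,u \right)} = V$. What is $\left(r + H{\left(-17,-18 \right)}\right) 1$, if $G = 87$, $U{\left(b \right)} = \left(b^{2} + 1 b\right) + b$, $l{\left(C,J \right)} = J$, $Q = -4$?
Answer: $184$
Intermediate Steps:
$Z = -4$
$U{\left(b \right)} = b^{2} + 2 b$ ($U{\left(b \right)} = \left(b^{2} + b\right) + b = \left(b + b^{2}\right) + b = b^{2} + 2 b$)
$r = 201$ ($r = \left(106 + 87\right) - 4 \left(2 - 4\right) = 193 - -8 = 193 + 8 = 201$)
$\left(r + H{\left(-17,-18 \right)}\right) 1 = \left(201 - 17\right) 1 = 184 \cdot 1 = 184$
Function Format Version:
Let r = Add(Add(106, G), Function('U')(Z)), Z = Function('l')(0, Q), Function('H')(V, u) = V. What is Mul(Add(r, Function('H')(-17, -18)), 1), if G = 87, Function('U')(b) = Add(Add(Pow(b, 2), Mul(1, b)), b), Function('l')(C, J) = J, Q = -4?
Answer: 184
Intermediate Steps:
Z = -4
Function('U')(b) = Add(Pow(b, 2), Mul(2, b)) (Function('U')(b) = Add(Add(Pow(b, 2), b), b) = Add(Add(b, Pow(b, 2)), b) = Add(Pow(b, 2), Mul(2, b)))
r = 201 (r = Add(Add(106, 87), Mul(-4, Add(2, -4))) = Add(193, Mul(-4, -2)) = Add(193, 8) = 201)
Mul(Add(r, Function('H')(-17, -18)), 1) = Mul(Add(201, -17), 1) = Mul(184, 1) = 184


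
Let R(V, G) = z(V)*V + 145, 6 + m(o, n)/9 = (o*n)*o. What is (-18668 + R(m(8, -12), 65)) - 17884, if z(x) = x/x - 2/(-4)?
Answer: -46856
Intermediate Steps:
z(x) = 3/2 (z(x) = 1 - 2*(-1/4) = 1 + 1/2 = 3/2)
m(o, n) = -54 + 9*n*o**2 (m(o, n) = -54 + 9*((o*n)*o) = -54 + 9*((n*o)*o) = -54 + 9*(n*o**2) = -54 + 9*n*o**2)
R(V, G) = 145 + 3*V/2 (R(V, G) = 3*V/2 + 145 = 145 + 3*V/2)
(-18668 + R(m(8, -12), 65)) - 17884 = (-18668 + (145 + 3*(-54 + 9*(-12)*8**2)/2)) - 17884 = (-18668 + (145 + 3*(-54 + 9*(-12)*64)/2)) - 17884 = (-18668 + (145 + 3*(-54 - 6912)/2)) - 17884 = (-18668 + (145 + (3/2)*(-6966))) - 17884 = (-18668 + (145 - 10449)) - 17884 = (-18668 - 10304) - 17884 = -28972 - 17884 = -46856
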